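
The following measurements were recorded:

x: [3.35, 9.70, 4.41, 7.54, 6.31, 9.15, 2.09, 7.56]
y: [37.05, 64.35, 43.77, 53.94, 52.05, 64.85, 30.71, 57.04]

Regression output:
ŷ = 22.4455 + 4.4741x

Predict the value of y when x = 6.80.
ŷ = 52.8694

Plug x = 6.80 into the fitted line:

ŷ = 22.4455 + 4.4741 × 6.80
ŷ = 22.4455 + 30.4239
ŷ = 52.8694

This is the fitted mean response at that x — an individual observation would come with a wider prediction interval.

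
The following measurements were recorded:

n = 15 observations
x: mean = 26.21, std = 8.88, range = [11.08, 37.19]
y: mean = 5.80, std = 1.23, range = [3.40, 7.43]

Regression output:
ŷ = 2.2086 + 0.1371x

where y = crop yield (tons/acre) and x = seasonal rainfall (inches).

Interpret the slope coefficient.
An increase of one inch in rainfall is associated with a 0.1371 tons/acre increase in predicted crop yield.

The slope coefficient β₁ = 0.1371 represents the marginal effect of rainfall on crop yield.

Interpretation:
- Rainfall up by 1 inch → predicted crop yield increases by 0.1371 tons/acre
- This is a linear approximation: the same per-unit change is assumed across the whole observed x range
- The slope describes association in these data, not necessarily a causal effect

(β₀ = 2.2086 is the fitted value at x = 0 and is not part of the slope interpretation.)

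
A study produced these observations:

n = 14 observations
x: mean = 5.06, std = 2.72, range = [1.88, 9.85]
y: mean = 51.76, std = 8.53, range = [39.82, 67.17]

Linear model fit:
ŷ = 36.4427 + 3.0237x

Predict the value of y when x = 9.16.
ŷ = 64.1398

Plug x = 9.16 into the fitted line:

ŷ = 36.4427 + 3.0237 × 9.16
ŷ = 36.4427 + 27.6971
ŷ = 64.1398

This is the fitted mean response at that x — an individual observation would come with a wider prediction interval.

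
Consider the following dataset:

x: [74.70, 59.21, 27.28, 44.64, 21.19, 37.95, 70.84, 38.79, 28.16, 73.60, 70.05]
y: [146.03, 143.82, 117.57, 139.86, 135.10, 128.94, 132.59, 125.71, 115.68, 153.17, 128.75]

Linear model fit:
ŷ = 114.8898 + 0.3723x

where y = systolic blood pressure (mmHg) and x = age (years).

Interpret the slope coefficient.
For each additional year of age, predicted blood pressure increases by approximately 0.3723 mmHg.

The slope coefficient β₁ = 0.3723 represents the marginal effect of age on blood pressure.

Interpretation:
- Age up by 1 year → predicted blood pressure increases by 0.3723 mmHg
- The effect is assumed constant over the observed range of x (linearity)
- The sign (+) gives the direction; the magnitude 0.3723 gives the size of the effect per year

The intercept β₀ = 114.8898 is the predicted blood pressure when age = 0; since the smallest observed x is 21.19, this is an extrapolation and mainly anchors the line.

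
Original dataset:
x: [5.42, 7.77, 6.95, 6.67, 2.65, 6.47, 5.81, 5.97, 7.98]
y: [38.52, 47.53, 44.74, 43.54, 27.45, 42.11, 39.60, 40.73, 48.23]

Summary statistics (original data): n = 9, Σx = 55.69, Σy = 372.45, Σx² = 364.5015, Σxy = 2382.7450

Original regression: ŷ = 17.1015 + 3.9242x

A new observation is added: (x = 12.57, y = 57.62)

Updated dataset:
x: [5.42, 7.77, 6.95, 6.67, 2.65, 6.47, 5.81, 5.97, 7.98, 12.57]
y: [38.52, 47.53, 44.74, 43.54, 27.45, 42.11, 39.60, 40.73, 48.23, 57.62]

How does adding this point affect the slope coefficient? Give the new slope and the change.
New slope β₁ = 3.0297 versus 3.9242 before: a change of -0.8945 (-22.8%).

The new point has HIGH LEVERAGE: x = 12.57 is far from the original mean x̄ = 55.69/9 ≈ 6.19 (original range [2.65, 7.98]).

Step 1: Update the sums with the new point (n goes from 9 to 10)
Σx  = 55.69 + 12.57 = 68.26
Σy  = 372.45 + 57.62 = 430.07
Σx² = 364.5015 + 12.57² = 364.5015 + 158.0049 = 522.5064
Σxy = 2382.7450 + 12.57×57.62 = 2382.7450 + 724.2834 = 3107.0284

Step 2: Recompute the slope with b₁ = (nΣxy − ΣxΣy) / (nΣx² − (Σx)²)
Numerator   = 10×3107.0284 − 68.26×430.07 = 31070.2840 − 29356.5782 = 1713.7058
Denominator = 10×522.5064 − 68.26² = 5225.0640 − 4659.4276 = 565.6364
b₁(new) = 1713.7058 / 565.6364 = 3.0297

(Same formula on the original sums: (9×2382.7450 − 55.69×372.45) / (9×364.5015 − 55.69²) = 702.9645 / 179.1374 = 3.9242, matching the given fit.)

Step 3: Change in slope
Δβ₁ = 3.0297 − 3.9242 = -0.8945
Relative change = -0.8945 / 3.9242 × 100% = -22.8%
→ the slope decreases when the point is added.

A high-leverage point only changes the slope if it is off the original line; here y = 57.62 is below the original trend, so the slope decreases.
In practice: examine leverage (hᵢ) and Cook's distance rather than deleting it automatically; refit with and without it and report both if conclusions differ.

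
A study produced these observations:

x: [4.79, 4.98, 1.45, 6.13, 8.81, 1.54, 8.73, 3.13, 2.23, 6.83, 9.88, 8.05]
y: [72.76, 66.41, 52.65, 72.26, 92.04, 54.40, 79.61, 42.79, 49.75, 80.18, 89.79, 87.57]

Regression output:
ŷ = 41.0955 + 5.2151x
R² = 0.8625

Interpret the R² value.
R² = 0.8625 means 86.25% of the variation in y is explained by the linear relationship with x. This indicates a strong fit.

The coefficient of determination R² is the fraction of the total variation in y that the fitted line accounts for.

Here R² = 0.8625:
- Explained: 86.25% of the variation in y
- Unexplained (residual): 100% − 86.25% = 13.75%
- Rule of thumb (below 0.3 weak; 0.3 to below 0.7 moderate; 0.7 and above strong) → strong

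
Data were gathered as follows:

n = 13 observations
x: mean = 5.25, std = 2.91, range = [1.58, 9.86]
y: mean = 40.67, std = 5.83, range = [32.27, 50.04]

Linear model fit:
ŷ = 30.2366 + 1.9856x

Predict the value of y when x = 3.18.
ŷ = 36.5508

To predict y for x = 3.18, substitute into the regression equation:

ŷ = 30.2366 + 1.9856 × 3.18
ŷ = 30.2366 + 6.3142
ŷ = 36.5508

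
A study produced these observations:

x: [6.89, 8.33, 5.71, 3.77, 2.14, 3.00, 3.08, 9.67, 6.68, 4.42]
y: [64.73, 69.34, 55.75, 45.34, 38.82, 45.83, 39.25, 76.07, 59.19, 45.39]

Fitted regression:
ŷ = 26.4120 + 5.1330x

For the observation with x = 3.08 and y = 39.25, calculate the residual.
Residual = -2.9716

The residual is the difference between the actual value and the predicted value:

Residual = y - ŷ

Step 1: Calculate predicted value
ŷ = 26.4120 + 5.1330 × 3.08
ŷ = 42.2216

Step 2: Calculate residual
Residual = 39.25 - 42.2216
Residual = -2.9716

Sign check: y < ŷ, so the point is below the line and the fit overestimates here.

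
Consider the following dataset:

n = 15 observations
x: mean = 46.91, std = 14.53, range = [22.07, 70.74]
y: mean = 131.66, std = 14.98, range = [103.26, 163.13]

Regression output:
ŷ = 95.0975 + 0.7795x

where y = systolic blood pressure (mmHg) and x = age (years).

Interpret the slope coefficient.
An increase of one year in age is associated with a 0.7795 mmHg increase in predicted blood pressure.

The slope coefficient β₁ = 0.7795 represents the marginal effect of age on blood pressure.

Interpretation:
- Age up by 1 year → predicted blood pressure increases by 0.7795 mmHg
- This is a linear approximation: the same per-unit change is assumed across the whole observed x range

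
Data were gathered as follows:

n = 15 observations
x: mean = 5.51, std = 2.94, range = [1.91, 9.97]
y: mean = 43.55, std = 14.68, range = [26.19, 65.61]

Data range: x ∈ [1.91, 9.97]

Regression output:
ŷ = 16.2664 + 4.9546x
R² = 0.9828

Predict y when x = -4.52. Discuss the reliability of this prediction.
ŷ = -6.1284 (extrapolation — x = -4.52 lies outside [1.91, 9.97], so reliability is low).

Prediction calculation:
ŷ = 16.2664 + 4.9546 × (-4.52)
ŷ = -6.1284

Reliability:
- Data range: x ∈ [1.91, 9.97]
- Prediction point: x = -4.52 is 6.43 units below the observed range → this is EXTRAPOLATION, not interpolation

Why that matters here:
- R² describes fit only over the sampled x values; it says nothing about behaviour beyond them
- There are no observations near this x to validate the fitted line there

A defensible statement: 'if the linear trend continued to x = -4.52, y would be about -6.1284' — the premise is untested.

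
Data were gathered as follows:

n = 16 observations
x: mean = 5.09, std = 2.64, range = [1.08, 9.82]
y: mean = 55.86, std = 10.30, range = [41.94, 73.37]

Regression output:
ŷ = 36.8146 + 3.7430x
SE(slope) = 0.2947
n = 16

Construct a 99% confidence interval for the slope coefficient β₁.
The 99% CI for β₁ is (2.8657, 4.6203)

Confidence interval for the slope:

The 99% CI for β₁ is: β̂₁ ± t*(α/2, n-2) × SE(β̂₁)

Step 1: Find critical t-value
- Confidence level = 0.99
- Degrees of freedom = n - 2 = 16 - 2 = 14
- t*(α/2, 14) = 2.9768

Step 2: Calculate margin of error
Margin = 2.9768 × 0.2947 = 0.8773

Step 3: Construct interval
CI = 3.7430 ± 0.8773
CI = (2.8657, 4.6203)

Interpretation: intervals built this way capture the true β₁ in 99% of repeated samples; here the plausible range for the per-unit effect of x on y is 2.8657 to 4.6203.
Both endpoints are positive, so the data support a genuinely positive slope at this confidence level.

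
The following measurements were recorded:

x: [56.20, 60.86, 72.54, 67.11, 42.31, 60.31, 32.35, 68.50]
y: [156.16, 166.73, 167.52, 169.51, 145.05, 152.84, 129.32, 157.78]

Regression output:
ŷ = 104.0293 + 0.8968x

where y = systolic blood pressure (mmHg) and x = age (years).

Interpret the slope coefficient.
An increase of one year in age is associated with a 0.8968 mmHg increase in predicted blood pressure.

The slope coefficient β₁ = 0.8968 represents the marginal effect of age on blood pressure.

Interpretation:
- Age up by 1 year → predicted blood pressure increases by 0.8968 mmHg
- The effect is assumed constant over the observed range of x (linearity)
- The slope describes association in these data, not necessarily a causal effect

(β₀ = 104.0293 is the fitted value at x = 0 and is not part of the slope interpretation.)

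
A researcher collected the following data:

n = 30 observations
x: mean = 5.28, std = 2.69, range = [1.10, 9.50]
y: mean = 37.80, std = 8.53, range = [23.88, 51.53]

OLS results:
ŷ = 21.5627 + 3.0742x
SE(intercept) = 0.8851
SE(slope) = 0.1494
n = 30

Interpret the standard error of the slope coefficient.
SE(slope) = 0.1494 measures the uncertainty in the estimated slope. The coefficient is estimated precisely (SE/|β̂₁| = 4.9%).

SE(β̂₁) = 0.1494 says: if we drew many samples of n = 30 from the same population and refit each time, the fitted slopes would scatter with a standard deviation of roughly 0.1494 around the true β₁.

Relative precision:
- SE / |β̂₁| = 0.1494 / 3.0742 = 4.9%
- Rule of thumb (under 20%: precise; 20% to under 50%: moderately precise; 50% or more: imprecise) → precise

Link to interval estimation: a confidence interval for β₁ is β̂₁ ± t* × 0.1494, so SE sets the half-width per unit of t*.

What drives SE(β̂₁): wider spread of x values → smaller SE; larger n (here n = 30) → smaller SE; more residual scatter → larger SE.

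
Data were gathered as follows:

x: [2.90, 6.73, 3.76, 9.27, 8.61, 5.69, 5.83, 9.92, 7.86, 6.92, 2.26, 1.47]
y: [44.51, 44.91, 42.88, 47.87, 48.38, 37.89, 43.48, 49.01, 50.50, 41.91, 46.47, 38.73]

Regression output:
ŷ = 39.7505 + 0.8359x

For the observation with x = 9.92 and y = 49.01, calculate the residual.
Residual = 0.9674

The residual is the difference between the actual value and the predicted value:

Residual = y - ŷ

Step 1: Calculate predicted value
ŷ = 39.7505 + 0.8359 × 9.92
ŷ = 48.0426

Step 2: Calculate residual
Residual = 49.01 - 48.0426
Residual = 0.9674

Sign check: y > ŷ, so the point is above the line and the fit underestimates here.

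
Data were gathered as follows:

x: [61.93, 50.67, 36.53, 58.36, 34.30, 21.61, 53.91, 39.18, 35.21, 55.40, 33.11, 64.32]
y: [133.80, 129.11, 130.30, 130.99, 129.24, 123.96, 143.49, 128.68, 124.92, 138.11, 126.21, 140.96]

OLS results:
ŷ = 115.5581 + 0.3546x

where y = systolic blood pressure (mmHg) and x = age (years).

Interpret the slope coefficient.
For each additional year of age, predicted blood pressure increases by approximately 0.3546 mmHg.

The slope β₁ = 0.3546 gives the rate at which the fitted blood pressure changes with age.

Interpretation:
- Age up by 1 year → predicted blood pressure increases by 0.3546 mmHg
- This is a linear approximation: the same per-unit change is assumed across the whole observed x range

The intercept β₀ = 115.5581 is the predicted blood pressure when age = 0; since the smallest observed x is 21.61, this is an extrapolation and mainly anchors the line.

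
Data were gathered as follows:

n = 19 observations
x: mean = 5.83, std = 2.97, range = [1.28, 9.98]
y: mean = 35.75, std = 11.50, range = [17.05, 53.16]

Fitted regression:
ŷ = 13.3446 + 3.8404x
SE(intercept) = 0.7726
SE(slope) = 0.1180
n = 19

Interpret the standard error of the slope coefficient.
SE(β̂₁) = 0.1180 is the estimated standard deviation of the slope estimate across repeated samples; relative to β̂₁ = 3.8404 that is 3.1%, a precise estimate.

What SE measures:
- The standard error quantifies the sampling variability of the coefficient estimate
- It is the estimated standard deviation of β̂₁ across hypothetical repeated samples of the same size
- Smaller SE → more precise estimate

Relative precision:
- SE / |β̂₁| = 0.1180 / 3.8404 = 3.1%
- Rule of thumb (under 20%: precise; 20% to under 50%: moderately precise; 50% or more: imprecise) → precise

Link to the t-test: t = β̂₁ / SE(β̂₁) = 3.8404 / 0.1180 = 32.5458, the statistic for H₀: β₁ = 0.

What drives SE(β̂₁): larger n (here n = 19) → smaller SE.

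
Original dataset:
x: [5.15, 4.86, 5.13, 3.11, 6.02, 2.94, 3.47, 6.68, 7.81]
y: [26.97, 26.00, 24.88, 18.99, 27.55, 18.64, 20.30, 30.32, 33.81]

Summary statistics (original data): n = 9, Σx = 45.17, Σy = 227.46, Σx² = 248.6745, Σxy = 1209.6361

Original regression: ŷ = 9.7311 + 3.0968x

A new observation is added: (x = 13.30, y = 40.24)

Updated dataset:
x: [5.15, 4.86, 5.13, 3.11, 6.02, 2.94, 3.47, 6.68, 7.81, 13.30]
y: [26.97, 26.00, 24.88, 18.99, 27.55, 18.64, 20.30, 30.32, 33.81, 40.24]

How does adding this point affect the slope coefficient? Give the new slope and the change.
Adding the point moves β₁ from 3.0968 to 2.1458, i.e. it decreases by 0.9510 (-30.7%).

The new point has HIGH LEVERAGE: x = 13.30 is far from the original mean x̄ = 45.17/9 ≈ 5.02 (original range [2.94, 7.81]).

Step 1: Update the sums with the new point (n goes from 9 to 10)
Σx  = 45.17 + 13.30 = 58.47
Σy  = 227.46 + 40.24 = 267.70
Σx² = 248.6745 + 13.30² = 248.6745 + 176.8900 = 425.5645
Σxy = 1209.6361 + 13.30×40.24 = 1209.6361 + 535.1920 = 1744.8281

Step 2: Recompute the slope with b₁ = (nΣxy − ΣxΣy) / (nΣx² − (Σx)²)
Numerator   = 10×1744.8281 − 58.47×267.70 = 17448.2810 − 15652.4190 = 1795.8620
Denominator = 10×425.5645 − 58.47² = 4255.6450 − 3418.7409 = 836.9041
b₁(new) = 1795.8620 / 836.9041 = 2.1458

(Same formula on the original sums: (9×1209.6361 − 45.17×227.46) / (9×248.6745 − 45.17²) = 612.3567 / 197.7416 = 3.0968, matching the given fit.)

Step 3: Change in slope
Δβ₁ = 2.1458 − 3.0968 = -0.9510
Relative change = -0.9510 / 3.0968 × 100% = -30.7%
→ the slope decreases when the point is added.

A high-leverage point only changes the slope if it is off the original line; here y = 40.24 is below the original trend, so the slope decreases.
In practice: refit with and without it and report both if conclusions differ.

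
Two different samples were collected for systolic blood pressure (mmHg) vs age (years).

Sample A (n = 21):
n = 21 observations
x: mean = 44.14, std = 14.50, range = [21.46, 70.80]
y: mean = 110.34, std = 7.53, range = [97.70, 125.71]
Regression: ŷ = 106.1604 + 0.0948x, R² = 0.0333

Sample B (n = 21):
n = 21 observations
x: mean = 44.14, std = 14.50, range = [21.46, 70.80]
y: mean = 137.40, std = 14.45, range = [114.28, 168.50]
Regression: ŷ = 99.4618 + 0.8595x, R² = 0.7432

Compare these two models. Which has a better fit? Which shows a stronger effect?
Model B has the better fit (R² = 0.7432 vs 0.0333). Model B shows the stronger effect (|β₁| = 0.8595 vs 0.0948).

Model Comparison:

Which explains more variance? (R²)
- Model A: R² = 0.0333 → 3.33% of variance in blood pressure explained
- Model B: R² = 0.7432 → 74.32% of variance in blood pressure explained
- 0.7432 > 0.0333 → Model B has the better fit

Strength of effect — compare |β₁|:
- Model A: β₁ = 0.0948 → predicted blood pressure rises 0.0948 mmHg per additional year of age
- Model B: β₁ = 0.8595 → predicted blood pressure rises 0.8595 mmHg per additional year of age
- |0.0948| < |0.8595| → Model B shows the stronger marginal effect

Notes:
- R² measures how tightly points cluster around the line; β₁ measures how steep the line is — they answer different questions.
- A better fit (higher R²) doesn't necessarily mean a more important relationship.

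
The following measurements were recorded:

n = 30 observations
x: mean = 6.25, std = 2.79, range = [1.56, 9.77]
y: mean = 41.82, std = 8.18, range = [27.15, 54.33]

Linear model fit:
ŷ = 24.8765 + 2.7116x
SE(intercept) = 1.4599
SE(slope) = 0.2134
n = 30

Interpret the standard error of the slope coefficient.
SE(slope) = 0.2134 measures the uncertainty in the estimated slope. The coefficient is estimated precisely (SE/|β̂₁| = 7.9%).

SE(β̂₁) = s / √Sxx, where s is the residual standard deviation and Sxx = Σ(x − x̄)². It is the yardstick for how far β̂₁ = 2.7116 could plausibly be from the true slope.

Relative precision:
- SE / |β̂₁| = 0.2134 / 2.7116 = 7.9%
- Rule of thumb (under 20%: precise; 20% to under 50%: moderately precise; 50% or more: imprecise) → precise

Link to the t-test: t = β̂₁ / SE(β̂₁) = 2.7116 / 0.2134 = 12.7067, the statistic for H₀: β₁ = 0.

What drives SE(β̂₁): wider spread of x values → smaller SE; more residual scatter → larger SE; larger n (here n = 30) → smaller SE.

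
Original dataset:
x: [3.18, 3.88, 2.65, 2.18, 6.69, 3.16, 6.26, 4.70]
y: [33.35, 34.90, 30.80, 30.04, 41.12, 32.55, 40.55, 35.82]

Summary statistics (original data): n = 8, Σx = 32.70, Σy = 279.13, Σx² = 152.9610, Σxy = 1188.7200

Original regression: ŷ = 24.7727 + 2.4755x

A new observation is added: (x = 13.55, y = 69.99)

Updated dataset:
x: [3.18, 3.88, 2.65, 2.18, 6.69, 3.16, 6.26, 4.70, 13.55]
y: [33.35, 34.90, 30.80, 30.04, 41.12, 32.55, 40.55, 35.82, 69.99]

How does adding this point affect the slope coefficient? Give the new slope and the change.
Adding the point moves β₁ from 2.4755 to 3.4685, i.e. it increases by 0.9930 (+40.1%).

x = 13.55 lies well outside the original x-range [2.18, 6.69] (x̄ ≈ 4.09), so this observation has high leverage and can move the slope substantially.

Step 1: Update the sums with the new point (n goes from 8 to 9)
Σx  = 32.70 + 13.55 = 46.25
Σy  = 279.13 + 69.99 = 349.12
Σx² = 152.9610 + 13.55² = 152.9610 + 183.6025 = 336.5635
Σxy = 1188.7200 + 13.55×69.99 = 1188.7200 + 948.3645 = 2137.0845

Step 2: Recompute the slope with b₁ = (nΣxy − ΣxΣy) / (nΣx² − (Σx)²)
Numerator   = 9×2137.0845 − 46.25×349.12 = 19233.7605 − 16146.8000 = 3086.9605
Denominator = 9×336.5635 − 46.25² = 3029.0715 − 2139.0625 = 890.0090
b₁(new) = 3086.9605 / 890.0090 = 3.4685

(Same formula on the original sums: (8×1188.7200 − 32.70×279.13) / (8×152.9610 − 32.70²) = 382.2090 / 154.3980 = 2.4755, matching the given fit.)

Step 3: Change in slope
Δβ₁ = 3.4685 − 2.4755 = +0.9930
Relative change = +0.9930 / 2.4755 × 100% = +40.1%
→ the slope increases when the point is added.

Because the point sits above the extension of the original line at a high-leverage x, it tilts the fit up.
In practice: examine leverage (hᵢ) and Cook's distance rather than deleting it automatically.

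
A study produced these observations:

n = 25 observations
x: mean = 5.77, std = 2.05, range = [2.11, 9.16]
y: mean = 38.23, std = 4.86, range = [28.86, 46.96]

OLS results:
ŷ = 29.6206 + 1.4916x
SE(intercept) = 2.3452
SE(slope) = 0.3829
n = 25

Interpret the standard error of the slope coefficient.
SE(slope) = 0.3829 measures the uncertainty in the estimated slope. The coefficient is estimated with moderate precision (SE/|β̂₁| = 25.7%).

What SE measures:
- The standard error quantifies the sampling variability of the coefficient estimate
- It is the estimated standard deviation of β̂₁ across hypothetical repeated samples of the same size
- Smaller SE → more precise estimate

Relative precision:
- SE / |β̂₁| = 0.3829 / 1.4916 = 25.7%
- Rule of thumb (under 20%: precise; 20% to under 50%: moderately precise; 50% or more: imprecise) → moderately precise

Link to interval estimation: a confidence interval for β₁ is β̂₁ ± t* × 0.3829, so SE sets the half-width per unit of t*.

What drives SE(β̂₁): larger n (here n = 25) → smaller SE; more residual scatter → larger SE.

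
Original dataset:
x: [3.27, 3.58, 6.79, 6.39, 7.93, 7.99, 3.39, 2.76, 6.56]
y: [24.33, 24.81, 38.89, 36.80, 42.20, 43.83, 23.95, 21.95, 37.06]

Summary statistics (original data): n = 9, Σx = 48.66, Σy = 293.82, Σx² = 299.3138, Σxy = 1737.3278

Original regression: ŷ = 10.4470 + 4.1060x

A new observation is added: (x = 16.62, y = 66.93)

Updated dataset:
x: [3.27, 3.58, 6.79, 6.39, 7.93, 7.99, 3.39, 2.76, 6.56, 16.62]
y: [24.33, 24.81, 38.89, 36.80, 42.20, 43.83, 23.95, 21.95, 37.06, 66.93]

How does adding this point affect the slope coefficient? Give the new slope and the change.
Adding the point moves β₁ from 4.1060 to 3.3116, i.e. it decreases by 0.7944 (-19.3%).

The new point has HIGH LEVERAGE: x = 16.62 is far from the original mean x̄ = 48.66/9 ≈ 5.41 (original range [2.76, 7.99]).

Step 1: Update the sums with the new point (n goes from 9 to 10)
Σx  = 48.66 + 16.62 = 65.28
Σy  = 293.82 + 66.93 = 360.75
Σx² = 299.3138 + 16.62² = 299.3138 + 276.2244 = 575.5382
Σxy = 1737.3278 + 16.62×66.93 = 1737.3278 + 1112.3766 = 2849.7044

Step 2: Recompute the slope with b₁ = (nΣxy − ΣxΣy) / (nΣx² − (Σx)²)
Numerator   = 10×2849.7044 − 65.28×360.75 = 28497.0440 − 23549.7600 = 4947.2840
Denominator = 10×575.5382 − 65.28² = 5755.3820 − 4261.4784 = 1493.9036
b₁(new) = 4947.2840 / 1493.9036 = 3.3116

(Same formula on the original sums: (9×1737.3278 − 48.66×293.82) / (9×299.3138 − 48.66²) = 1338.6690 / 326.0286 = 4.1060, matching the given fit.)

Step 3: Change in slope
Δβ₁ = 3.3116 − 4.1060 = -0.7944
Relative change = -0.7944 / 4.1060 × 100% = -19.3%
→ the slope decreases when the point is added.

A high-leverage point only changes the slope if it is off the original line; here y = 66.93 is below the original trend, so the slope decreases.
In practice: investigate whether it comes from the same population as the rest of the sample.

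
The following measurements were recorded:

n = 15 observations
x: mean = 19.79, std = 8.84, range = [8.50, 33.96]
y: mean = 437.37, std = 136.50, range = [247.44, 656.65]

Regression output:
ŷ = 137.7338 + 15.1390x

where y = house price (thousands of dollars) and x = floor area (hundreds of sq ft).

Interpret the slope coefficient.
For each additional hundred sq ft of floor area, predicted house price increases by approximately 15.1390 thousand dollars.

β₁ = 15.1390 is the change in predicted house price (thousand dollars) per additional hundred sq ft of floor area.

Interpretation:
- Floor area up by 1 hundred sq ft → predicted house price increases by 15.1390 thousand dollars
- This is a linear approximation: the same per-unit change is assumed across the whole observed x range

(β₀ = 137.7338 is the fitted value at x = 0 and is not part of the slope interpretation.)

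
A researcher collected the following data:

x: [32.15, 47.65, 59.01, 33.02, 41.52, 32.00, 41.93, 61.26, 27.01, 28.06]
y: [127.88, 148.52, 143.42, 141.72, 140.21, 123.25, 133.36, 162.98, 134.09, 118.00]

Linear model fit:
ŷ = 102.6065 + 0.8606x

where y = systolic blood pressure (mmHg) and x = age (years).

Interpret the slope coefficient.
An increase of one year in age is associated with a 0.8606 mmHg increase in predicted blood pressure.

The slope coefficient β₁ = 0.8606 represents the marginal effect of age on blood pressure.

Interpretation:
- Age up by 1 year → predicted blood pressure increases by 0.8606 mmHg
- The effect is assumed constant over the observed range of x (linearity)

(β₀ = 102.6065 is the fitted value at x = 0 and is not part of the slope interpretation.)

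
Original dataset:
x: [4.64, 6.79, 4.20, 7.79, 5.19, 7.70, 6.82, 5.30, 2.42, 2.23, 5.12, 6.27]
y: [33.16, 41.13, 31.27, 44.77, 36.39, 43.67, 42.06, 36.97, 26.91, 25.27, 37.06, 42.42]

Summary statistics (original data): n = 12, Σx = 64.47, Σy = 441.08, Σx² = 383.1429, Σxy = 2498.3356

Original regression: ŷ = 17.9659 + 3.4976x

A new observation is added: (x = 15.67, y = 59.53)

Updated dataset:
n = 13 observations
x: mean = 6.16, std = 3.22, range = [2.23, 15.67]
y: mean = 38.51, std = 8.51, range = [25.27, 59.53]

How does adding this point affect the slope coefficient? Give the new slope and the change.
Adding the point moves β₁ from 3.4976 to 2.5628, i.e. it decreases by 0.9348 (-26.7%).

The new point has HIGH LEVERAGE: x = 15.67 is far from the original mean x̄ = 64.47/12 ≈ 5.37 (original range [2.23, 7.79]).

Step 1: Update the sums with the new point (n goes from 12 to 13)
Σx  = 64.47 + 15.67 = 80.14
Σy  = 441.08 + 59.53 = 500.61
Σx² = 383.1429 + 15.67² = 383.1429 + 245.5489 = 628.6918
Σxy = 2498.3356 + 15.67×59.53 = 2498.3356 + 932.8351 = 3431.1707

Step 2: Recompute the slope with b₁ = (nΣxy − ΣxΣy) / (nΣx² − (Σx)²)
Numerator   = 13×3431.1707 − 80.14×500.61 = 44605.2191 − 40118.8854 = 4486.3337
Denominator = 13×628.6918 − 80.14² = 8172.9934 − 6422.4196 = 1750.5738
b₁(new) = 4486.3337 / 1750.5738 = 2.5628

(Same formula on the original sums: (12×2498.3356 − 64.47×441.08) / (12×383.1429 − 64.47²) = 1543.5996 / 441.3339 = 3.4976, matching the given fit.)

Step 3: Change in slope
Δβ₁ = 2.5628 − 3.4976 = -0.9348
Relative change = -0.9348 / 3.4976 × 100% = -26.7%
→ the slope decreases when the point is added.

A high-leverage point only changes the slope if it is off the original line; here y = 59.53 is below the original trend, so the slope decreases.
In practice: refit with and without it and report both if conclusions differ.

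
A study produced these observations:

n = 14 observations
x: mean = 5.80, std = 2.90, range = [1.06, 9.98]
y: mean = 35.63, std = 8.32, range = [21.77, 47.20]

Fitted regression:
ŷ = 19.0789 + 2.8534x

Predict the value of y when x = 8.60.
ŷ = 43.6181

x = 8.60 lies inside the observed range [1.06, 9.98], so the fitted equation applies directly:

ŷ = 19.0789 + 2.8534 × 8.60
ŷ = 19.0789 + 24.5392
ŷ = 43.6181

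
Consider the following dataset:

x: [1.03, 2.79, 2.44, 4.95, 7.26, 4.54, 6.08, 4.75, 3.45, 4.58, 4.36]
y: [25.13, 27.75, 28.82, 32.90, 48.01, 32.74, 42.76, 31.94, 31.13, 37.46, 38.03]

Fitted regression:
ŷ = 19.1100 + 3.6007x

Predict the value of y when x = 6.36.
ŷ = 42.0105

To predict y for x = 6.36, substitute into the regression equation:

ŷ = 19.1100 + 3.6007 × 6.36
ŷ = 19.1100 + 22.9005
ŷ = 42.0105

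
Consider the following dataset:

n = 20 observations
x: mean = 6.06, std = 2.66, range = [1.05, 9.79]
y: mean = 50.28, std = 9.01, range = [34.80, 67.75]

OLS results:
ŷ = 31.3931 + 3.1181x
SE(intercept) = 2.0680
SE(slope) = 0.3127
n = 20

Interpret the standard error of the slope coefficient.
SE(slope) = 0.3127 measures the uncertainty in the estimated slope. The coefficient is estimated precisely (SE/|β̂₁| = 10.0%).

What SE measures:
- The standard error quantifies the sampling variability of the coefficient estimate
- It is the estimated standard deviation of β̂₁ across hypothetical repeated samples of the same size
- Smaller SE → more precise estimate

Relative precision:
- SE / |β̂₁| = 0.3127 / 3.1181 = 10.0%
- Rule of thumb (under 20%: precise; 20% to under 50%: moderately precise; 50% or more: imprecise) → precise

Rough 95% range (±2 SE): 3.1181 ± 0.6254 → (2.4927, 3.7435).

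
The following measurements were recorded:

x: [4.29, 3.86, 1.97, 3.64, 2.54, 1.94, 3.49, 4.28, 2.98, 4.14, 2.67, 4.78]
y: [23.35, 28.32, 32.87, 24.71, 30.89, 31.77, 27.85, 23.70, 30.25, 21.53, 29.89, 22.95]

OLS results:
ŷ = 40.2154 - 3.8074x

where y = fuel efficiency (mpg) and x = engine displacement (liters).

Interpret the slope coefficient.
For each additional liter of engine displacement, predicted fuel efficiency decreases by approximately 3.8074 mpg.

β₁ = -3.8074 is the change in predicted fuel efficiency (mpg) per additional liter of engine displacement.

Interpretation:
- Engine displacement up by 1 liter → predicted fuel efficiency decreases by 3.8074 mpg
- The effect is assumed constant over the observed range of x (linearity)

The intercept β₀ = 40.2154 is the predicted fuel efficiency when engine displacement = 0; since the smallest observed x is 1.94, this is an extrapolation and mainly anchors the line.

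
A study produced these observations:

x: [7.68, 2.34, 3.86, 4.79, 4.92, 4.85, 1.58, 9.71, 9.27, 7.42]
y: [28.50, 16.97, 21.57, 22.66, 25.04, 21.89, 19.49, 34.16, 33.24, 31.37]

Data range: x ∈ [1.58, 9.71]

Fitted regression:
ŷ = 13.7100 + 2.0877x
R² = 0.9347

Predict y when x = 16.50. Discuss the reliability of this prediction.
ŷ = 48.1571, but this is extrapolation (above the data range [1.58, 9.71]) and may be unreliable.

Prediction calculation:
ŷ = 13.7100 + 2.0877 × 16.50
ŷ = 48.1571

Reliability:
- Data range: x ∈ [1.58, 9.71]
- Prediction point: x = 16.50 is 6.79 units above the observed range → this is EXTRAPOLATION, not interpolation

Why that matters here:
- The linear relationship may not hold outside the observed range
- The standard error of prediction grows with (x − x̄)², and x = 16.50 is far from x̄ = 5.64

The R² = 0.9347 only validates the fit within [1.58, 9.71]; treat ŷ = 48.1571 with caution.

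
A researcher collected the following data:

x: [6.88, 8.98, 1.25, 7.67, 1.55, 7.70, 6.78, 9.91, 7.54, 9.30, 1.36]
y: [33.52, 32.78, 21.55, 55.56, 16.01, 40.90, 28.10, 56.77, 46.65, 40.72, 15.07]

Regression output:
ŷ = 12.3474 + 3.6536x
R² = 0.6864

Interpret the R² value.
The model explains 68.64% of the variance in y (R² = 0.6864), leaving 31.36% unexplained; the fit is moderate.

The coefficient of determination R² is the fraction of the total variation in y that the fitted line accounts for.

Here R² = 0.6864:
- Explained: 68.64% of the variation in y
- Unexplained (residual): 100% − 68.64% = 31.36%
- Rule of thumb (below 0.3 weak; 0.3 to below 0.7 moderate; 0.7 and above strong) → moderate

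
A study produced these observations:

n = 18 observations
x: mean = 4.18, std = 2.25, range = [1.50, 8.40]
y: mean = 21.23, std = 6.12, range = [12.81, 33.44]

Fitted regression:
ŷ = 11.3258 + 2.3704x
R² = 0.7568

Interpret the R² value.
The model explains 75.68% of the variance in y (R² = 0.7568), leaving 24.32% unexplained; the fit is strong.

R² (coefficient of determination) measures the proportion of variance in y explained by the regression model.

Here R² = 0.7568:
- Explained: 75.68% of the variation in y
- Unexplained (residual): 100% − 75.68% = 24.32%
- Rule of thumb (below 0.3 weak; 0.3 to below 0.7 moderate; 0.7 and above strong) → strong

Note: R² says nothing about causation, and a high R² does not by itself mean the linear form is appropriate — check the residuals.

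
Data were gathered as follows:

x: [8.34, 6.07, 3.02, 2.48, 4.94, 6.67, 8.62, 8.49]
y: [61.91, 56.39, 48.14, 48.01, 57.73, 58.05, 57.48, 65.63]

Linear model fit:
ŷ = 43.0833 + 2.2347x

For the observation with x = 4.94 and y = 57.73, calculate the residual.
Residual = 3.6073

The residual is the difference between the actual value and the predicted value:

Residual = y - ŷ

Step 1: Calculate predicted value
ŷ = 43.0833 + 2.2347 × 4.94
ŷ = 54.1227

Step 2: Calculate residual
Residual = 57.73 - 54.1227
Residual = 3.6073

Interpretation: the model underestimates the actual value by 3.6073 at this point (positive residual → observation lies above the fitted line).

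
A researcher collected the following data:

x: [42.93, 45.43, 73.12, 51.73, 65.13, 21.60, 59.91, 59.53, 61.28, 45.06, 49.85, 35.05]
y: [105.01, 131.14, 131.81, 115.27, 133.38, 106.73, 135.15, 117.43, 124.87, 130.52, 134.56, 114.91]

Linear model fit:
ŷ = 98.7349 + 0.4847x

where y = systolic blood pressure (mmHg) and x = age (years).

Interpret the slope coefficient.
For each additional year of age, predicted blood pressure increases by approximately 0.4847 mmHg.

β₁ = 0.4847 is the change in predicted blood pressure (mmHg) per additional year of age.

Interpretation:
- Age up by 1 year → predicted blood pressure increases by 0.4847 mmHg
- The effect is assumed constant over the observed range of x (linearity)
- The slope describes association in these data, not necessarily a causal effect

The intercept β₀ = 98.7349 is the predicted blood pressure when age = 0; since the smallest observed x is 21.60, this is an extrapolation and mainly anchors the line.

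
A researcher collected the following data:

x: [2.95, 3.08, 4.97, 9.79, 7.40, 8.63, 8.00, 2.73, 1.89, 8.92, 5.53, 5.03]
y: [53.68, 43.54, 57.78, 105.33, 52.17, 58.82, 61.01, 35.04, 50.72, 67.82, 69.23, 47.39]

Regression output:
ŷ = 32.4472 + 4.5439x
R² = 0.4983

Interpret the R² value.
About 49.83% of the variability in y is accounted for by the regression on x (R² = 0.4983) — a moderate linear fit.

R² = 1 − SS_res/SS_tot compares the residual scatter to the total scatter of y about its mean.

Here R² = 0.4983:
- Explained: 49.83% of the variation in y
- Unexplained (residual): 100% − 49.83% = 50.17%
- Rule of thumb (below 0.3 weak; 0.3 to below 0.7 moderate; 0.7 and above strong) → moderate

Note: R² never decreases when predictors are added, so it should not be used alone to compare models of different size.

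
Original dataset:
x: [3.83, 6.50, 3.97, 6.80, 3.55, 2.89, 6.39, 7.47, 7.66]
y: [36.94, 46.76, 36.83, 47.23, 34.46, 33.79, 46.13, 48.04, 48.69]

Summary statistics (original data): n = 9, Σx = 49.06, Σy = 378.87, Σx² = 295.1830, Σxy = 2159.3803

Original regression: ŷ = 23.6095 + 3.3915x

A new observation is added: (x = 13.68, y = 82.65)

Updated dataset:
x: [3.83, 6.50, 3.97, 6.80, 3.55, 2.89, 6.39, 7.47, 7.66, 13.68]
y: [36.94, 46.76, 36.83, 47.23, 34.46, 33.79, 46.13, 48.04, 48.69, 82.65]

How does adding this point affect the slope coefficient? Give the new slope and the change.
Adding the point moves β₁ from 3.3915 to 4.4473, i.e. it increases by 1.0558 (+31.1%).

x = 13.68 lies well outside the original x-range [2.89, 7.66] (x̄ ≈ 5.45), so this observation has high leverage and can move the slope substantially.

Step 1: Update the sums with the new point (n goes from 9 to 10)
Σx  = 49.06 + 13.68 = 62.74
Σy  = 378.87 + 82.65 = 461.52
Σx² = 295.1830 + 13.68² = 295.1830 + 187.1424 = 482.3254
Σxy = 2159.3803 + 13.68×82.65 = 2159.3803 + 1130.6520 = 3290.0323

Step 2: Recompute the slope with b₁ = (nΣxy − ΣxΣy) / (nΣx² − (Σx)²)
Numerator   = 10×3290.0323 − 62.74×461.52 = 32900.3230 − 28955.7648 = 3944.5582
Denominator = 10×482.3254 − 62.74² = 4823.2540 − 3936.3076 = 886.9464
b₁(new) = 3944.5582 / 886.9464 = 4.4473

(Same formula on the original sums: (9×2159.3803 − 49.06×378.87) / (9×295.1830 − 49.06²) = 847.0605 / 249.7634 = 3.3915, matching the given fit.)

Step 3: Change in slope
Δβ₁ = 4.4473 − 3.3915 = +1.0558
Relative change = +1.0558 / 3.3915 × 100% = +31.1%
→ the slope increases when the point is added.

A high-leverage point only changes the slope if it is off the original line; here y = 82.65 is above the original trend, so the slope increases.
In practice: check such a point for data-entry or measurement error.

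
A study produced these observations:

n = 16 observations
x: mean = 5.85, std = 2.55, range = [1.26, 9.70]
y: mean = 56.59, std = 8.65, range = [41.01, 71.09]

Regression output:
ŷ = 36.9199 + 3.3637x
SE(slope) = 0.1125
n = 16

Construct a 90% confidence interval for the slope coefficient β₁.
The 90% CI for β₁ is (3.1656, 3.5618)

Confidence interval for the slope:

The 90% CI for β₁ is: β̂₁ ± t*(α/2, n-2) × SE(β̂₁)

Step 1: Find critical t-value
- Confidence level = 0.9
- Degrees of freedom = n - 2 = 16 - 2 = 14
- t*(α/2, 14) = 1.7613

Step 2: Calculate margin of error
Margin = 1.7613 × 0.1125 = 0.1981

Step 3: Construct interval
CI = 3.3637 ± 0.1981
CI = (3.1656, 3.5618)

Interpretation: We are 90% confident that the true slope β₁ lies between 3.1656 and 3.5618.
The interval does not include 0, suggesting a significant linear relationship.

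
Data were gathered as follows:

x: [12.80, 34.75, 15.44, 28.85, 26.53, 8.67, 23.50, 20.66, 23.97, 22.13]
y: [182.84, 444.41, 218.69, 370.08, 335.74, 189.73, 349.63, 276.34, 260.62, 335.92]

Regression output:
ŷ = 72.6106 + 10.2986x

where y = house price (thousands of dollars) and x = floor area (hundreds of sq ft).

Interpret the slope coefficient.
An increase of one hundred sq ft in floor area is associated with a 10.2986 thousand dollars increase in predicted house price.

β₁ = 10.2986 is the change in predicted house price (thousand dollars) per additional hundred sq ft of floor area.

Interpretation:
- Floor area up by 1 hundred sq ft → predicted house price increases by 10.2986 thousand dollars
- The effect is assumed constant over the observed range of x (linearity)
- The sign (+) gives the direction; the magnitude 10.2986 gives the size of the effect per hundred sq ft

(β₀ = 72.6106 is the fitted value at x = 0 and is not part of the slope interpretation.)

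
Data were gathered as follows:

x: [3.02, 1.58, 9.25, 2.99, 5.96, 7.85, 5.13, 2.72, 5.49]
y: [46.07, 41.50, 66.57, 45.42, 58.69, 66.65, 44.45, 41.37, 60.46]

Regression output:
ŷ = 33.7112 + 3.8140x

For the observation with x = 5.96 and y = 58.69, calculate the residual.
Residual = 2.2474

The residual is the difference between the actual value and the predicted value:

Residual = y - ŷ

Step 1: Calculate predicted value
ŷ = 33.7112 + 3.8140 × 5.96
ŷ = 56.4426

Step 2: Calculate residual
Residual = 58.69 - 56.4426
Residual = 2.2474

Interpretation: the model underestimates the actual value by 2.2474 at this point (positive residual → observation lies above the fitted line).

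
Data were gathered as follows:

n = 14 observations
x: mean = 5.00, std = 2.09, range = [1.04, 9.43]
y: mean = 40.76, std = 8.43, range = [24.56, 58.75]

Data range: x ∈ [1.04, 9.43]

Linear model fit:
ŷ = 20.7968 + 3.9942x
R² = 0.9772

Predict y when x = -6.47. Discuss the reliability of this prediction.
ŷ = -5.0457, but this is extrapolation (below the data range [1.04, 9.43]) and may be unreliable.

Prediction calculation:
ŷ = 20.7968 + 3.9942 × (-6.47)
ŷ = -5.0457

Reliability:
- Data range: x ∈ [1.04, 9.43]
- Prediction point: x = -6.47 is 7.51 units below the observed range → this is EXTRAPOLATION, not interpolation

Why that matters here:
- There are no observations near this x to validate the fitted line there
- The standard error of prediction grows with (x − x̄)², and x = -6.47 is far from x̄ = 5.00

The R² = 0.9772 only validates the fit within [1.04, 9.43]; treat ŷ = -5.0457 with caution.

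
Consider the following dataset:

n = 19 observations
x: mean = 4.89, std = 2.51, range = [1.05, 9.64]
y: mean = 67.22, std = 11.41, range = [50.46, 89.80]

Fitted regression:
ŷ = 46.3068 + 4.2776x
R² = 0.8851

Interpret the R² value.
About 88.51% of the variability in y is accounted for by the regression on x (R² = 0.8851) — a strong linear fit.

R² (coefficient of determination) measures the proportion of variance in y explained by the regression model.

Here R² = 0.8851:
- Explained: 88.51% of the variation in y
- Unexplained (residual): 100% − 88.51% = 11.49%
- Rule of thumb (below 0.3 weak; 0.3 to below 0.7 moderate; 0.7 and above strong) → strong

Calculation: R² = 1 − (SS_res / SS_tot), where SS_res is the sum of squared residuals and SS_tot the total sum of squares.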